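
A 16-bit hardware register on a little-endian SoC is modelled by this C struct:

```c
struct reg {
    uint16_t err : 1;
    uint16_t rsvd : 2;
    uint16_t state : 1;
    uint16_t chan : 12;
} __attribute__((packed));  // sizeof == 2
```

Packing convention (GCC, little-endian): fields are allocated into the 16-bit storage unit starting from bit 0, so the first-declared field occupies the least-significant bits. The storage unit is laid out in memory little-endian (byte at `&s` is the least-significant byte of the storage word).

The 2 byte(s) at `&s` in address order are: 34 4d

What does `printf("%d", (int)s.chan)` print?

1235

[0]=0x34 [1]=0x4d (little-endian) → word 0x4d34
err [0+:1] = (word>>0) & 0x1 = 0
rsvd [1+:2] = (word>>1) & 0x3 = 2
state [3+:1] = (word>>3) & 0x1 = 0
chan [4+:12] = (word>>4) & 0xfff = 1235  ←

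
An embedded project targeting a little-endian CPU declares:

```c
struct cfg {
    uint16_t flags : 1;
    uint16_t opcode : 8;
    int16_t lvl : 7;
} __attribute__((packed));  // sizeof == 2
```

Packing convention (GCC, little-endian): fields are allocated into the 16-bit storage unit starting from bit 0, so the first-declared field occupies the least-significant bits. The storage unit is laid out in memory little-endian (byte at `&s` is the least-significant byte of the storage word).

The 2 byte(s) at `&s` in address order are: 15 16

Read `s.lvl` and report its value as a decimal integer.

11

[0]=0x15 [1]=0x16 (little-endian) → word 0x1615
flags [0+:1] = (word>>0) & 0x1 = 1
opcode [1+:8] = (word>>1) & 0xff = 10
lvl [9+:7] = (word>>9) & 0x7f = 11  ←
lvl signed 7b, MSB=0: value = 11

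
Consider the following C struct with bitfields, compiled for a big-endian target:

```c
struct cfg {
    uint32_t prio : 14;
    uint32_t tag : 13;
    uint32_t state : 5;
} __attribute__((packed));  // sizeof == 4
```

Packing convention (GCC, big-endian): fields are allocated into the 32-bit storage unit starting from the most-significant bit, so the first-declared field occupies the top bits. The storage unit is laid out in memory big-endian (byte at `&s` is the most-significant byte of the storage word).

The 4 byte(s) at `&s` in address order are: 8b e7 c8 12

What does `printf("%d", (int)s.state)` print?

18

[0]=0x8b [1]=0xe7 [2]=0xc8 [3]=0x12 (big-endian) → word 0x8be7c812
prio [18+:14] = (word>>18) & 0x3fff = 8953
tag [5+:13] = (word>>5) & 0x1fff = 7744
state [0+:5] = (word>>0) & 0x1f = 18  ←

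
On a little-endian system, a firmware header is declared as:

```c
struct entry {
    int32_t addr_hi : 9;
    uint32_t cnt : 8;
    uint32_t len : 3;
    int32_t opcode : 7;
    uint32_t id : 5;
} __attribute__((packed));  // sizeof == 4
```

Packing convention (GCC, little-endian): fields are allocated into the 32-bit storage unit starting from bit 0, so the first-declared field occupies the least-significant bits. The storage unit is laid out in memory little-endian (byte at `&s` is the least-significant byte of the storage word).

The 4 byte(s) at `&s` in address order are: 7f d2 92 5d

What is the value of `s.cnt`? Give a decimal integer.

[0]=0x7f [1]=0xd2 [2]=0x92 [3]=0x5d (little-endian) → word 0x5d92d27f
addr_hi:9 @ bit 0 → (0x5d92d27f>>0)&0x1ff = 0x7f
cnt:8 @ bit 9 → (0x5d92d27f>>9)&0xff = 0x69  ←
len:3 @ bit 17 → (0x5d92d27f>>17)&0x7 = 0x1
opcode:7 @ bit 20 → (0x5d92d27f>>20)&0x7f = 0x59
id:5 @ bit 27 → (0x5d92d27f>>27)&0x1f = 0xb

105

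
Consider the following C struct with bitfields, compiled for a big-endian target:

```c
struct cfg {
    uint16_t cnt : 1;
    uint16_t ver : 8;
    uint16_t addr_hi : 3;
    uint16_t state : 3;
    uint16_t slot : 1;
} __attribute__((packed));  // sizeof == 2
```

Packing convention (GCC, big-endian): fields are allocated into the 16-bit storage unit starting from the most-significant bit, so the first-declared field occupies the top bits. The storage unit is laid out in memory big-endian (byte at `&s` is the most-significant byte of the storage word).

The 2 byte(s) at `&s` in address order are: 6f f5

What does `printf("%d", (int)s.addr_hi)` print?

[0]=0x6f [1]=0xf5 (big-endian) → word 0x6ff5
cnt [15+:1] = (word>>15) & 0x1 = 0
ver [7+:8] = (word>>7) & 0xff = 223
addr_hi [4+:3] = (word>>4) & 0x7 = 7  ←
state [1+:3] = (word>>1) & 0x7 = 2
slot [0+:1] = (word>>0) & 0x1 = 1

7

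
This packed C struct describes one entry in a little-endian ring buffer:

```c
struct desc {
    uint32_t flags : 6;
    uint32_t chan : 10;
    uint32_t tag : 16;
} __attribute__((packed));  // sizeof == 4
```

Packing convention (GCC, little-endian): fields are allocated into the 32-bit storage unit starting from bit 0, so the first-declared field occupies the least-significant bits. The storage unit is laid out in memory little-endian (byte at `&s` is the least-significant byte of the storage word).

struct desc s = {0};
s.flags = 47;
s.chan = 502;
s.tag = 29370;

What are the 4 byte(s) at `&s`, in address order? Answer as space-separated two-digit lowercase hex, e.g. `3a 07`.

af 7d ba 72

flags:6 = 47 → 0x2f << 0 → word 0x0000002f
chan:10 = 502 → 0x1f6 << 6 → word 0x00007daf
tag:16 = 29370 → 0x72ba << 16 → word 0x72ba7daf
word = 0x72ba7daf → little-endian bytes:
  [0]=0xaf  [1]=0x7d  [2]=0xba  [3]=0x72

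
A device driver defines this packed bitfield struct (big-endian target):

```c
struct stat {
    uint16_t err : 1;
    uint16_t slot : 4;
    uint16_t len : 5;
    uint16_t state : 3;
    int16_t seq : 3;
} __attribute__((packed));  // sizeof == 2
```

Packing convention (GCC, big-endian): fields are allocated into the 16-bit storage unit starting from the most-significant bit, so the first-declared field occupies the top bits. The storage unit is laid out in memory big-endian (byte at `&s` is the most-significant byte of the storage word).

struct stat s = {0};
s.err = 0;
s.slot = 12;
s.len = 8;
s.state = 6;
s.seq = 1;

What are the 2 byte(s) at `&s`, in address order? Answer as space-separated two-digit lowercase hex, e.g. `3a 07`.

62 31

err (1b) val=0 bits=0x0 at bit 15: 0x0000
slot (4b) val=12 bits=0xc at bit 11: 0x6000
len (5b) val=8 bits=0x8 at bit 6: 0x6200
state (3b) val=6 bits=0x6 at bit 3: 0x6230
seq (3b) val=1 bits=0x1 at bit 0: 0x6231
word = 0x6231 → big-endian bytes:
  [0]=0x62  [1]=0x31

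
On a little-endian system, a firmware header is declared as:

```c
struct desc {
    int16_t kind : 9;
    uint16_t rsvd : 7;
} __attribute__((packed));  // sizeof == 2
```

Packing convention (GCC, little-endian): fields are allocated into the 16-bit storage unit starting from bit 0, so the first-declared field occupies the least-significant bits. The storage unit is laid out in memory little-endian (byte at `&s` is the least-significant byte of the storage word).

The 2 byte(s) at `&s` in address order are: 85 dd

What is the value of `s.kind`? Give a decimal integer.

-123

[0]=0x85 [1]=0xdd (little-endian) → word 0xdd85
kind:9 @ bit 0 → (0xdd85>>0)&0x1ff = 0x185  ←
rsvd:7 @ bit 9 → (0xdd85>>9)&0x7f = 0x6e
kind signed 9b, MSB=1: 389 - 512 = -123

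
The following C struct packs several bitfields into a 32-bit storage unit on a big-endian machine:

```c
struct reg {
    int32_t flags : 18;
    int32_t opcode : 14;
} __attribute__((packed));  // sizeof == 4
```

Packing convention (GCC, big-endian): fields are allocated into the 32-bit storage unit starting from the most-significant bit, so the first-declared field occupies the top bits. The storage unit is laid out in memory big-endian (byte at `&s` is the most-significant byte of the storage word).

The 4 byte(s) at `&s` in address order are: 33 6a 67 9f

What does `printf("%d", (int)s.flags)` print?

52649

[0]=0x33 [1]=0x6a [2]=0x67 [3]=0x9f (big-endian) → word 0x336a679f
flags:18 @ bit 14 → (0x336a679f>>14)&0x3ffff = 0xcda9  ←
opcode:14 @ bit 0 → (0x336a679f>>0)&0x3fff = 0x279f
flags signed 18b, MSB=0: value = 52649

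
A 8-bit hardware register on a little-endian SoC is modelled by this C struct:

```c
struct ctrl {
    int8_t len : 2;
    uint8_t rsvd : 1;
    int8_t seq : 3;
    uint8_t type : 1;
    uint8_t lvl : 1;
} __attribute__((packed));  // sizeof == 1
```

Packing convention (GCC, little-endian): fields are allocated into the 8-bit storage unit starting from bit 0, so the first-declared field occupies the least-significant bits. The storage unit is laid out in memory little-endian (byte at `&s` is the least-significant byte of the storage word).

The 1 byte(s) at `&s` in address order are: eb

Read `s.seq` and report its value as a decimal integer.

[0]=0xeb (little-endian) → word 0xeb
len:2 @ bit 0 → (0xeb>>0)&0x3 = 0x3
rsvd:1 @ bit 2 → (0xeb>>2)&0x1 = 0x0
seq:3 @ bit 3 → (0xeb>>3)&0x7 = 0x5  ←
type:1 @ bit 6 → (0xeb>>6)&0x1 = 0x1
lvl:1 @ bit 7 → (0xeb>>7)&0x1 = 0x1
seq signed 3b, MSB=1: 5 - 8 = -3

-3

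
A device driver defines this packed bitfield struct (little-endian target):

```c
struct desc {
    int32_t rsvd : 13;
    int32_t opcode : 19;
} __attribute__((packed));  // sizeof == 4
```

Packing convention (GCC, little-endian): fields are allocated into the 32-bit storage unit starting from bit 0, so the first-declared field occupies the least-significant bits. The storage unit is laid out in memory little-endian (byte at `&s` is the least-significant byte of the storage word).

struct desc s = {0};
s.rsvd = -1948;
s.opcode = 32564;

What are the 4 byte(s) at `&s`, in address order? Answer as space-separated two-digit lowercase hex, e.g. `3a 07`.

64 98 e6 0f

rsvd:13 = -1948 → 0x1864 << 0 → word 0x00001864
opcode:19 = 32564 → 0x7f34 << 13 → word 0x0fe69864
word = 0x0fe69864 → little-endian bytes:
  [0]=0x64  [1]=0x98  [2]=0xe6  [3]=0x0f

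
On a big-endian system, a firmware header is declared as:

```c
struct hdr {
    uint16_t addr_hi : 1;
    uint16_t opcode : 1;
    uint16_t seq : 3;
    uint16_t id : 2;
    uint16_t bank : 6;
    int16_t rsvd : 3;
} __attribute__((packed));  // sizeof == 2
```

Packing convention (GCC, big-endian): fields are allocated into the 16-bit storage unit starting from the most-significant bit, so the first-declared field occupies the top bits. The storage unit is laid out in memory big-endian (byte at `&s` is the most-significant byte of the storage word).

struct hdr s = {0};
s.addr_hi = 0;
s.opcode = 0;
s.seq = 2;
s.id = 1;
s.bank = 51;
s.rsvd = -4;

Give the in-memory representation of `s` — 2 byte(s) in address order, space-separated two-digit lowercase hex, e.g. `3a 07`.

[15+:1] addr_hi=0 & 0x1 = 0x0; word=0x0000
[14+:1] opcode=0 & 0x1 = 0x0; word=0x0000
[11+:3] seq=2 & 0x7 = 0x2; word=0x1000
[9+:2] id=1 & 0x3 = 0x1; word=0x1200
[3+:6] bank=51 & 0x3f = 0x33; word=0x1398
[0+:3] rsvd=-4 & 0x7 = 0x4; word=0x139c
word = 0x139c → big-endian bytes:
  [0]=0x13  [1]=0x9c

13 9c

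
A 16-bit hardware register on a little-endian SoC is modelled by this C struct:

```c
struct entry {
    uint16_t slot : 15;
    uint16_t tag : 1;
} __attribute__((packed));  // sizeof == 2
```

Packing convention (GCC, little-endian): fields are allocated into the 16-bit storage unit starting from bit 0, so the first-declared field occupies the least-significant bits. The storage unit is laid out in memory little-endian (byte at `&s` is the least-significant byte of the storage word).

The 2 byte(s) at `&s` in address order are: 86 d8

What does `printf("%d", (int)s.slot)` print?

22662

[0]=0x86 [1]=0xd8 (little-endian) → word 0xd886
slot [0+:15] = (word>>0) & 0x7fff = 22662  ←
tag [15+:1] = (word>>15) & 0x1 = 1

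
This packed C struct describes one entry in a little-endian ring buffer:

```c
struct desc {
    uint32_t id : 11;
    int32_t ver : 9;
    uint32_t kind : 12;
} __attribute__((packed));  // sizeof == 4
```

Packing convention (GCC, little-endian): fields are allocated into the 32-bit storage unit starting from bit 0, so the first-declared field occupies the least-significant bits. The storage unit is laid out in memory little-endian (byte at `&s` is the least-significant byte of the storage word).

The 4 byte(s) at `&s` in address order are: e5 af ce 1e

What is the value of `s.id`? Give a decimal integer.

[0]=0xe5 [1]=0xaf [2]=0xce [3]=0x1e (little-endian) → word 0x1eceafe5
id [0+:11] = (word>>0) & 0x7ff = 2021  ←
ver [11+:9] = (word>>11) & 0x1ff = 469
kind [20+:12] = (word>>20) & 0xfff = 492

2021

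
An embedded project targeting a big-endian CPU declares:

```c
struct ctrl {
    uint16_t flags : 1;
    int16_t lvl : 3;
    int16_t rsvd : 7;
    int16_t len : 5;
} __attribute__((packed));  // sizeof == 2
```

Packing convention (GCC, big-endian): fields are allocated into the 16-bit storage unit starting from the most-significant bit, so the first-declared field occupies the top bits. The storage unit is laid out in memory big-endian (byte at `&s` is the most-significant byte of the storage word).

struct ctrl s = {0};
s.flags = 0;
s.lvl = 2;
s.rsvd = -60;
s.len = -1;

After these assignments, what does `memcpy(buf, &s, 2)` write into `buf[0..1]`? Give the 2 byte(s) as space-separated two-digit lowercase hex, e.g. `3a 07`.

flags:1 = 0 → 0x0 << 15 → word 0x0000
lvl:3 = 2 → 0x2 << 12 → word 0x2000
rsvd:7 = -60 → 0x44 << 5 → word 0x2880
len:5 = -1 → 0x1f << 0 → word 0x289f
word = 0x289f → big-endian bytes:
  [0]=0x28  [1]=0x9f

28 9f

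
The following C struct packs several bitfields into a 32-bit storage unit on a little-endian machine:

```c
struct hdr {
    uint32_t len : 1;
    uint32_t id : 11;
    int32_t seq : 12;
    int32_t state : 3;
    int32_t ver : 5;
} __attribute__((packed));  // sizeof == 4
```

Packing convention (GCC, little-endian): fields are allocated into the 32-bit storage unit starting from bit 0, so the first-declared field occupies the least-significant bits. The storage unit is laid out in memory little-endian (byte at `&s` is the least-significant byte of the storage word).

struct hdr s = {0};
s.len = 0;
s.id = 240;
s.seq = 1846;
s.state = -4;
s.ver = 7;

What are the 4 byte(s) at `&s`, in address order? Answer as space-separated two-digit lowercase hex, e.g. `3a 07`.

len:1 = 0 → 0x0 << 0 → word 0x00000000
id:11 = 240 → 0xf0 << 1 → word 0x000001e0
seq:12 = 1846 → 0x736 << 12 → word 0x007361e0
state:3 = -4 → 0x4 << 24 → word 0x047361e0
ver:5 = 7 → 0x7 << 27 → word 0x3c7361e0
word = 0x3c7361e0 → little-endian bytes:
  [0]=0xe0  [1]=0x61  [2]=0x73  [3]=0x3c

e0 61 73 3c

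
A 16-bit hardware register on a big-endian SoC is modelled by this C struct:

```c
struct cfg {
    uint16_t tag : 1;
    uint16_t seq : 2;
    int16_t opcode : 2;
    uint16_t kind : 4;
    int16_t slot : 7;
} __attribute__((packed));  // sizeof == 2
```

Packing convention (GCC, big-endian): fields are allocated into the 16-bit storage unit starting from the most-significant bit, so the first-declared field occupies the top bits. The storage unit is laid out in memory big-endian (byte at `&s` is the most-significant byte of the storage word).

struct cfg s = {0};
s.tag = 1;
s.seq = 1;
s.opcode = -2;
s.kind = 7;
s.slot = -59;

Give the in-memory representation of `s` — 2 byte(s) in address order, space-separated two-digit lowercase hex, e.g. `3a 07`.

b3 c5

tag (1b) val=1 bits=0x1 at bit 15: 0x8000
seq (2b) val=1 bits=0x1 at bit 13: 0xa000
opcode (2b) val=-2 bits=0x2 at bit 11: 0xb000
kind (4b) val=7 bits=0x7 at bit 7: 0xb380
slot (7b) val=-59 bits=0x45 at bit 0: 0xb3c5
word = 0xb3c5 → big-endian bytes:
  [0]=0xb3  [1]=0xc5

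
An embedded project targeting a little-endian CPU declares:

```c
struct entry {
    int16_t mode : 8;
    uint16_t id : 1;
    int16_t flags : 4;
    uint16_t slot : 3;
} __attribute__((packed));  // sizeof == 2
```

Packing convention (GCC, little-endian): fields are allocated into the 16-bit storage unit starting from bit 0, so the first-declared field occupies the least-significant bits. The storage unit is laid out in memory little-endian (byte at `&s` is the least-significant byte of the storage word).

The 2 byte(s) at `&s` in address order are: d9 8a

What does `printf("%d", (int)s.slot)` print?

4

[0]=0xd9 [1]=0x8a (little-endian) → word 0x8ad9
mode [0+:8] = (word>>0) & 0xff = 217
id [8+:1] = (word>>8) & 0x1 = 0
flags [9+:4] = (word>>9) & 0xf = 5
slot [13+:3] = (word>>13) & 0x7 = 4  ←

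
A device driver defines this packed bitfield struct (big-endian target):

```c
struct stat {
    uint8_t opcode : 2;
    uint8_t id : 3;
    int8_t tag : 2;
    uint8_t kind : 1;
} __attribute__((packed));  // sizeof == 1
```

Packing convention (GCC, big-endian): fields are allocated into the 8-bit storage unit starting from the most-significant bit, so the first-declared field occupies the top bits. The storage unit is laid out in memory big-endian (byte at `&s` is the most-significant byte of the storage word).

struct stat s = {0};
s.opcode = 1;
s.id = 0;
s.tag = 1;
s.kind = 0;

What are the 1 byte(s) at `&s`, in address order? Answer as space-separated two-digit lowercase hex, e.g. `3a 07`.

42

opcode:2 = 1 → 0x1 << 6 → word 0x40
id:3 = 0 → 0x0 << 3 → word 0x40
tag:2 = 1 → 0x1 << 1 → word 0x42
kind:1 = 0 → 0x0 << 0 → word 0x42
word = 0x42 → big-endian bytes:
  [0]=0x42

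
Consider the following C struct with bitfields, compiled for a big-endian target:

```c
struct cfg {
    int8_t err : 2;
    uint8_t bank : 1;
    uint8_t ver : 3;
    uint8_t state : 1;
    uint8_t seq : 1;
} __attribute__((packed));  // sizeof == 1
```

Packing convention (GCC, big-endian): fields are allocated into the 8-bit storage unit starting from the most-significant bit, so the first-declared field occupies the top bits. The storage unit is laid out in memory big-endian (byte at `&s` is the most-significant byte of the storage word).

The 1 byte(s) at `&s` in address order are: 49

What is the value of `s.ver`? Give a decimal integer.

[0]=0x49 (big-endian) → word 0x49
err [6+:2] = (word>>6) & 0x3 = 1
bank [5+:1] = (word>>5) & 0x1 = 0
ver [2+:3] = (word>>2) & 0x7 = 2  ←
state [1+:1] = (word>>1) & 0x1 = 0
seq [0+:1] = (word>>0) & 0x1 = 1

2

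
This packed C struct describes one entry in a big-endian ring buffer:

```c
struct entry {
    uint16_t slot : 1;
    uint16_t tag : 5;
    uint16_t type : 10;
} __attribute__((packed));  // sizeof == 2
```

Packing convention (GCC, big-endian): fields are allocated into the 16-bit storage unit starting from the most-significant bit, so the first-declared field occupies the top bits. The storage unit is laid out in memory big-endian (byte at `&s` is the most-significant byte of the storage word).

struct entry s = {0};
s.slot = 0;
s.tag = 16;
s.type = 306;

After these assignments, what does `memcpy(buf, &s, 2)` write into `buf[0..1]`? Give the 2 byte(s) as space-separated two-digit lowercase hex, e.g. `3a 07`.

[15+:1] slot=0 & 0x1 = 0x0; word=0x0000
[10+:5] tag=16 & 0x1f = 0x10; word=0x4000
[0+:10] type=306 & 0x3ff = 0x132; word=0x4132
word = 0x4132 → big-endian bytes:
  [0]=0x41  [1]=0x32

41 32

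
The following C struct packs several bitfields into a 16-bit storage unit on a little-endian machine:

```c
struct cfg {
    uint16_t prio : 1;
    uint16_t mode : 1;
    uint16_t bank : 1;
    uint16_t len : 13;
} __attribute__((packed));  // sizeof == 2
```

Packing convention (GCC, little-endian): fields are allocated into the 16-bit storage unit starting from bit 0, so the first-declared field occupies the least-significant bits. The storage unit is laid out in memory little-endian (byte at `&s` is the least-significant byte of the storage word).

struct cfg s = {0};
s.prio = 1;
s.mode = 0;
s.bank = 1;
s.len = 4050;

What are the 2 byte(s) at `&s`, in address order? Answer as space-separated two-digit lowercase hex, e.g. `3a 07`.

95 7e

prio (1b) val=1 bits=0x1 at bit 0: 0x0001
mode (1b) val=0 bits=0x0 at bit 1: 0x0001
bank (1b) val=1 bits=0x1 at bit 2: 0x0005
len (13b) val=4050 bits=0xfd2 at bit 3: 0x7e95
word = 0x7e95 → little-endian bytes:
  [0]=0x95  [1]=0x7e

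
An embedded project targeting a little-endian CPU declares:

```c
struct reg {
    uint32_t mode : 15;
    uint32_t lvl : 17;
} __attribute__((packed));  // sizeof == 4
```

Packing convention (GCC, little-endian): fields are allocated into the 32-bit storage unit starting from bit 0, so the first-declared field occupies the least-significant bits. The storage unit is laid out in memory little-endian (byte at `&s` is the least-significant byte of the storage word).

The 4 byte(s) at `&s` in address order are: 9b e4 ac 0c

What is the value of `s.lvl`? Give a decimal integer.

6489

[0]=0x9b [1]=0xe4 [2]=0xac [3]=0x0c (little-endian) → word 0x0cace49b
mode [0+:15] = (word>>0) & 0x7fff = 25755
lvl [15+:17] = (word>>15) & 0x1ffff = 6489  ←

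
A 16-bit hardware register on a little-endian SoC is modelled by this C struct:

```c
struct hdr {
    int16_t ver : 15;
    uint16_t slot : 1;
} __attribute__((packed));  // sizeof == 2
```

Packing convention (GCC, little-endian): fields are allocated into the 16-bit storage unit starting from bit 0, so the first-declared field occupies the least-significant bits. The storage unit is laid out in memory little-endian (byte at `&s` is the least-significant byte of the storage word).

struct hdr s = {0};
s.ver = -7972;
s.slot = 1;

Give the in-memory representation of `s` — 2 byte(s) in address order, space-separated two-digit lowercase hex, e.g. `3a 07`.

dc e0

ver (15b) val=-7972 bits=0x60dc at bit 0: 0x60dc
slot (1b) val=1 bits=0x1 at bit 15: 0xe0dc
word = 0xe0dc → little-endian bytes:
  [0]=0xdc  [1]=0xe0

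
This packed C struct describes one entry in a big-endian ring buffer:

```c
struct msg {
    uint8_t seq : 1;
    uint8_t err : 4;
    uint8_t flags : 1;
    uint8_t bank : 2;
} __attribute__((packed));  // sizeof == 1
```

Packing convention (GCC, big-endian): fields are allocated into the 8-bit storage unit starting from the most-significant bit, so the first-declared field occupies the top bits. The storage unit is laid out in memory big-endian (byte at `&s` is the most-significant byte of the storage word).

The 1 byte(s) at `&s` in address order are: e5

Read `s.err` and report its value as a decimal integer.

[0]=0xe5 (big-endian) → word 0xe5
seq:1 @ bit 7 → (0xe5>>7)&0x1 = 0x1
err:4 @ bit 3 → (0xe5>>3)&0xf = 0xc  ←
flags:1 @ bit 2 → (0xe5>>2)&0x1 = 0x1
bank:2 @ bit 0 → (0xe5>>0)&0x3 = 0x1

12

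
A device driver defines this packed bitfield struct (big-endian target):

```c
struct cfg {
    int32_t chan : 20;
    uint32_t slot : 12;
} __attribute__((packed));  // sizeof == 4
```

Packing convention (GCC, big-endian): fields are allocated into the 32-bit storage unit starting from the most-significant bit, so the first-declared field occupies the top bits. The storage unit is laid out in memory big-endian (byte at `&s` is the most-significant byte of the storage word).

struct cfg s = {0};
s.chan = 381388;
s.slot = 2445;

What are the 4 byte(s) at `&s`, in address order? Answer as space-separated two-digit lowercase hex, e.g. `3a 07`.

5d 1c c9 8d

chan:20 = 381388 → 0x5d1cc << 12 → word 0x5d1cc000
slot:12 = 2445 → 0x98d << 0 → word 0x5d1cc98d
word = 0x5d1cc98d → big-endian bytes:
  [0]=0x5d  [1]=0x1c  [2]=0xc9  [3]=0x8d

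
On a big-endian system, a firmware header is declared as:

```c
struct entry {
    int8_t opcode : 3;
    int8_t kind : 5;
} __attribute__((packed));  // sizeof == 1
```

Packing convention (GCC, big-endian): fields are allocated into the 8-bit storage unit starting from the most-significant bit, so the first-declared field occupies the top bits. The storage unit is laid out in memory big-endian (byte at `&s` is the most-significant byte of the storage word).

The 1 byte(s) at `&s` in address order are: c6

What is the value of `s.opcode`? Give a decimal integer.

[0]=0xc6 (big-endian) → word 0xc6
opcode [5+:3] = (word>>5) & 0x7 = 6  ←
kind [0+:5] = (word>>0) & 0x1f = 6
opcode signed 3b, MSB=1: 6 - 8 = -2

-2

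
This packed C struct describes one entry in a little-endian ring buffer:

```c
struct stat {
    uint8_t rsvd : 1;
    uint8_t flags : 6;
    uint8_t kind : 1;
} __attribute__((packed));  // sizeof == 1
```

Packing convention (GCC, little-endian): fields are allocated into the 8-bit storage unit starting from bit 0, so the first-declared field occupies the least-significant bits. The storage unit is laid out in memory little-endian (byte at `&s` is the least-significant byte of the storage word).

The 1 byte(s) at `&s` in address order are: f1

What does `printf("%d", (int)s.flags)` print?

56

[0]=0xf1 (little-endian) → word 0xf1
rsvd:1 @ bit 0 → (0xf1>>0)&0x1 = 0x1
flags:6 @ bit 1 → (0xf1>>1)&0x3f = 0x38  ←
kind:1 @ bit 7 → (0xf1>>7)&0x1 = 0x1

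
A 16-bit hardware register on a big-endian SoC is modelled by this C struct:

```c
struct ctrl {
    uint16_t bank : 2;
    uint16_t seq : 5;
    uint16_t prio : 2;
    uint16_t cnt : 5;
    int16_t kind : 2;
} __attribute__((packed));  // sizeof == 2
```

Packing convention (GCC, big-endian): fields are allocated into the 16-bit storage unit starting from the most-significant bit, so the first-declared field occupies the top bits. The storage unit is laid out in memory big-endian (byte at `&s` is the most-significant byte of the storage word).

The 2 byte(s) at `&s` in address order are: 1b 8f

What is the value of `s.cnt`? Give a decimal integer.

[0]=0x1b [1]=0x8f (big-endian) → word 0x1b8f
bank:2 @ bit 14 → (0x1b8f>>14)&0x3 = 0x0
seq:5 @ bit 9 → (0x1b8f>>9)&0x1f = 0xd
prio:2 @ bit 7 → (0x1b8f>>7)&0x3 = 0x3
cnt:5 @ bit 2 → (0x1b8f>>2)&0x1f = 0x3  ←
kind:2 @ bit 0 → (0x1b8f>>0)&0x3 = 0x3

3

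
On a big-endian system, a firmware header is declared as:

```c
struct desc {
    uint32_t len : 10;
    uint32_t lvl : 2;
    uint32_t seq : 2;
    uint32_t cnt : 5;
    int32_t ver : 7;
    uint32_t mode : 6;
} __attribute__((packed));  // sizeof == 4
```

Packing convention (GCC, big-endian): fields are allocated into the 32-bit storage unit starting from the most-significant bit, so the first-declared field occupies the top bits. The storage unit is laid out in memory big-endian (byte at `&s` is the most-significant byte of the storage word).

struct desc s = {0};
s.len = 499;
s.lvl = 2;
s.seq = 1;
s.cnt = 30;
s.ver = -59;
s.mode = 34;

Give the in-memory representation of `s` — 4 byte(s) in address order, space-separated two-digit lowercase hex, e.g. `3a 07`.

7c e7 d1 62

len (10b) val=499 bits=0x1f3 at bit 22: 0x7cc00000
lvl (2b) val=2 bits=0x2 at bit 20: 0x7ce00000
seq (2b) val=1 bits=0x1 at bit 18: 0x7ce40000
cnt (5b) val=30 bits=0x1e at bit 13: 0x7ce7c000
ver (7b) val=-59 bits=0x45 at bit 6: 0x7ce7d140
mode (6b) val=34 bits=0x22 at bit 0: 0x7ce7d162
word = 0x7ce7d162 → big-endian bytes:
  [0]=0x7c  [1]=0xe7  [2]=0xd1  [3]=0x62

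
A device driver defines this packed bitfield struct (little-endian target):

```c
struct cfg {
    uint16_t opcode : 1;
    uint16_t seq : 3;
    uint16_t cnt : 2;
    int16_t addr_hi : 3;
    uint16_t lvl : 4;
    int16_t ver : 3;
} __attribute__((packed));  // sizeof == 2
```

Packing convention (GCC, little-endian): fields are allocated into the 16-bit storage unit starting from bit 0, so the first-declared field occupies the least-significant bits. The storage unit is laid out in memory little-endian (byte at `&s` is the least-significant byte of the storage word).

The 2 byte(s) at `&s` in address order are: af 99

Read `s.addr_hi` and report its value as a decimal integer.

[0]=0xaf [1]=0x99 (little-endian) → word 0x99af
opcode [0+:1] = (word>>0) & 0x1 = 1
seq [1+:3] = (word>>1) & 0x7 = 7
cnt [4+:2] = (word>>4) & 0x3 = 2
addr_hi [6+:3] = (word>>6) & 0x7 = 6  ←
lvl [9+:4] = (word>>9) & 0xf = 12
ver [13+:3] = (word>>13) & 0x7 = 4
addr_hi signed 3b, MSB=1: 6 - 8 = -2

-2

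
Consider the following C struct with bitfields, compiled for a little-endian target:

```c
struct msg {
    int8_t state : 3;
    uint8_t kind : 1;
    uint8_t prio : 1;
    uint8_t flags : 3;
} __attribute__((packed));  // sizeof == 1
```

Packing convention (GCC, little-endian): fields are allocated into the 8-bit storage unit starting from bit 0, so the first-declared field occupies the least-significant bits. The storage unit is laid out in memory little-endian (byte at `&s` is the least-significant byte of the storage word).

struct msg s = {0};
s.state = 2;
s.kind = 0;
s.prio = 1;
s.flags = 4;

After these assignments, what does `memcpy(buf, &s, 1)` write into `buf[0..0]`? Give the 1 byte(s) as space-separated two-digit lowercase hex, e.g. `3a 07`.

state:3 = 2 → 0x2 << 0 → word 0x02
kind:1 = 0 → 0x0 << 3 → word 0x02
prio:1 = 1 → 0x1 << 4 → word 0x12
flags:3 = 4 → 0x4 << 5 → word 0x92
word = 0x92 → little-endian bytes:
  [0]=0x92

92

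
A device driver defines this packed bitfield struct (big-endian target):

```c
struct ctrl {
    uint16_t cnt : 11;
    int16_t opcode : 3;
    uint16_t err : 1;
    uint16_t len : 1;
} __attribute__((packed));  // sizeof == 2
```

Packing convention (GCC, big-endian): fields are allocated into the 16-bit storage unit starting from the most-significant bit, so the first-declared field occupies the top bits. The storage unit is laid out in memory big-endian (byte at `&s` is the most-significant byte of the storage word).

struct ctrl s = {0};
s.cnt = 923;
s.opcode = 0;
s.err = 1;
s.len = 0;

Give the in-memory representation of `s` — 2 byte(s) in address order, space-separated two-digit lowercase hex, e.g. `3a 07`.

73 62

cnt:11 = 923 → 0x39b << 5 → word 0x7360
opcode:3 = 0 → 0x0 << 2 → word 0x7360
err:1 = 1 → 0x1 << 1 → word 0x7362
len:1 = 0 → 0x0 << 0 → word 0x7362
word = 0x7362 → big-endian bytes:
  [0]=0x73  [1]=0x62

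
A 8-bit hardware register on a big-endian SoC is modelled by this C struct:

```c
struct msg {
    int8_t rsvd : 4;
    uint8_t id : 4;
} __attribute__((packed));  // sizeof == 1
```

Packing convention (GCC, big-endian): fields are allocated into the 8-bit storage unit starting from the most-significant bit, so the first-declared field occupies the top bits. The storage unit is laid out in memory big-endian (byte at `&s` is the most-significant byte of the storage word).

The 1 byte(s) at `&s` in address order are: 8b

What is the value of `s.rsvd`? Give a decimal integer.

-8

[0]=0x8b (big-endian) → word 0x8b
rsvd:4 @ bit 4 → (0x8b>>4)&0xf = 0x8  ←
id:4 @ bit 0 → (0x8b>>0)&0xf = 0xb
rsvd signed 4b, MSB=1: 8 - 16 = -8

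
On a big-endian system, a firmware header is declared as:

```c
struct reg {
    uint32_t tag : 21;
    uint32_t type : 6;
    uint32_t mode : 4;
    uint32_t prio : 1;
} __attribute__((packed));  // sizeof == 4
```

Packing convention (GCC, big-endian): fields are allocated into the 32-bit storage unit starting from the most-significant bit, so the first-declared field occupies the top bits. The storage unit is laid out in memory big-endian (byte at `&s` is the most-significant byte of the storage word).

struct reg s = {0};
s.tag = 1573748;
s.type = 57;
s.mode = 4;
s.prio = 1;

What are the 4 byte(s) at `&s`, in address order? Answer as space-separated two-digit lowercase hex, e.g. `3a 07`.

[11+:21] tag=1573748 & 0x1fffff = 0x180374; word=0xc01ba000
[5+:6] type=57 & 0x3f = 0x39; word=0xc01ba720
[1+:4] mode=4 & 0xf = 0x4; word=0xc01ba728
[0+:1] prio=1 & 0x1 = 0x1; word=0xc01ba729
word = 0xc01ba729 → big-endian bytes:
  [0]=0xc0  [1]=0x1b  [2]=0xa7  [3]=0x29

c0 1b a7 29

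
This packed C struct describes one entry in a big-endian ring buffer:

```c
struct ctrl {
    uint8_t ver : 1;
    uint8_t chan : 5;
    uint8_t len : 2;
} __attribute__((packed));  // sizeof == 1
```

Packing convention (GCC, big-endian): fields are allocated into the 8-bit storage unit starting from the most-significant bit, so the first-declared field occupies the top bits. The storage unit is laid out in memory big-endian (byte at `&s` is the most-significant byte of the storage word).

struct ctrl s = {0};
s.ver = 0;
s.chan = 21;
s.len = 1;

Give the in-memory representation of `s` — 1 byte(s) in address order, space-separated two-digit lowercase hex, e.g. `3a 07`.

55

[7+:1] ver=0 & 0x1 = 0x0; word=0x00
[2+:5] chan=21 & 0x1f = 0x15; word=0x54
[0+:2] len=1 & 0x3 = 0x1; word=0x55
word = 0x55 → big-endian bytes:
  [0]=0x55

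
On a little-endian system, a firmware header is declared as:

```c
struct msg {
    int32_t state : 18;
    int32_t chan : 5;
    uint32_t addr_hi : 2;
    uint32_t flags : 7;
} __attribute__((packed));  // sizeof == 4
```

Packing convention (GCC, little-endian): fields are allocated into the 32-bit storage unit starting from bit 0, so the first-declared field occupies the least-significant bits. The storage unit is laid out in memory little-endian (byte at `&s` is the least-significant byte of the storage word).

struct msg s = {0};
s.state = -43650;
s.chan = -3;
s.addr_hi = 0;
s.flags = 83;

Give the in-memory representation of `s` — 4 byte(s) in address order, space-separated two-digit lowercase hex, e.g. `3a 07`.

state:18 = -43650 → 0x3557e << 0 → word 0x0003557e
chan:5 = -3 → 0x1d << 18 → word 0x0077557e
addr_hi:2 = 0 → 0x0 << 23 → word 0x0077557e
flags:7 = 83 → 0x53 << 25 → word 0xa677557e
word = 0xa677557e → little-endian bytes:
  [0]=0x7e  [1]=0x55  [2]=0x77  [3]=0xa6

7e 55 77 a6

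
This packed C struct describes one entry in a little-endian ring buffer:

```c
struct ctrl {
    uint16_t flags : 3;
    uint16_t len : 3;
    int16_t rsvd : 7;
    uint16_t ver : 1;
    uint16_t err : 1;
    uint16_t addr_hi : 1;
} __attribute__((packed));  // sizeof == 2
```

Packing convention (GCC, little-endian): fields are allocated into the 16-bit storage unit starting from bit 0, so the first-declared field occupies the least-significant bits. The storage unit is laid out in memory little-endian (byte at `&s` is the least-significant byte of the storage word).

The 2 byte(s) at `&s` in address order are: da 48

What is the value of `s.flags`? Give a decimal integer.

2

[0]=0xda [1]=0x48 (little-endian) → word 0x48da
flags [0+:3] = (word>>0) & 0x7 = 2  ←
len [3+:3] = (word>>3) & 0x7 = 3
rsvd [6+:7] = (word>>6) & 0x7f = 35
ver [13+:1] = (word>>13) & 0x1 = 0
err [14+:1] = (word>>14) & 0x1 = 1
addr_hi [15+:1] = (word>>15) & 0x1 = 0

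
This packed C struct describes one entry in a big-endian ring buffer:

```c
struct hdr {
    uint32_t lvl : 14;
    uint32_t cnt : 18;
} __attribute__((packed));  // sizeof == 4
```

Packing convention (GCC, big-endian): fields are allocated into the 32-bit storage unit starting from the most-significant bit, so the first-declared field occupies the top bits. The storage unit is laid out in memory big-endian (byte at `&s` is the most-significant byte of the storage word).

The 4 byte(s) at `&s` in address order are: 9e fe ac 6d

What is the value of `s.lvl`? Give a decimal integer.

[0]=0x9e [1]=0xfe [2]=0xac [3]=0x6d (big-endian) → word 0x9efeac6d
lvl [18+:14] = (word>>18) & 0x3fff = 10175  ←
cnt [0+:18] = (word>>0) & 0x3ffff = 175213

10175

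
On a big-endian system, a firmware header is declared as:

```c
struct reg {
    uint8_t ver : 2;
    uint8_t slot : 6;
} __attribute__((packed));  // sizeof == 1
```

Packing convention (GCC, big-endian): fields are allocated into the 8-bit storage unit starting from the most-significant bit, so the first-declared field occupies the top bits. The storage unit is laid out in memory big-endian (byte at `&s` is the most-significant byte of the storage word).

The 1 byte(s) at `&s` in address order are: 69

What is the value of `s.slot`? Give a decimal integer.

[0]=0x69 (big-endian) → word 0x69
ver [6+:2] = (word>>6) & 0x3 = 1
slot [0+:6] = (word>>0) & 0x3f = 41  ←

41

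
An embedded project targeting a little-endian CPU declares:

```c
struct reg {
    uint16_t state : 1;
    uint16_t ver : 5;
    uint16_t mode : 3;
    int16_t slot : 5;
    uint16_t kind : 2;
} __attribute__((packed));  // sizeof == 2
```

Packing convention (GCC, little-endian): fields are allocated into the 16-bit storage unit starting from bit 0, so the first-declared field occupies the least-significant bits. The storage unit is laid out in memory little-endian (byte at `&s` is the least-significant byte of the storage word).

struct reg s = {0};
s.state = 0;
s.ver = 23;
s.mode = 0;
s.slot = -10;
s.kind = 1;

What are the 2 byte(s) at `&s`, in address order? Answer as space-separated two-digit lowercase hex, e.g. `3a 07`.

[0+:1] state=0 & 0x1 = 0x0; word=0x0000
[1+:5] ver=23 & 0x1f = 0x17; word=0x002e
[6+:3] mode=0 & 0x7 = 0x0; word=0x002e
[9+:5] slot=-10 & 0x1f = 0x16; word=0x2c2e
[14+:2] kind=1 & 0x3 = 0x1; word=0x6c2e
word = 0x6c2e → little-endian bytes:
  [0]=0x2e  [1]=0x6c

2e 6c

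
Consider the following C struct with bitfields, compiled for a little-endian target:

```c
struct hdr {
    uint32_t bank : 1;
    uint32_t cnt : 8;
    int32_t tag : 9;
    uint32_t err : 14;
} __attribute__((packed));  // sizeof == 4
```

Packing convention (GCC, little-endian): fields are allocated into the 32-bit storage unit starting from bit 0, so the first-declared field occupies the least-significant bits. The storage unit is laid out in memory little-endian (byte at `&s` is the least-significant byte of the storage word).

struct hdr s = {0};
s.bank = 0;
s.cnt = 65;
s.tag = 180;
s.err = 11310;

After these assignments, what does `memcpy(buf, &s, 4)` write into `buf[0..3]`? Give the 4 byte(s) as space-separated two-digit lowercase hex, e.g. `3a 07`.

[0+:1] bank=0 & 0x1 = 0x0; word=0x00000000
[1+:8] cnt=65 & 0xff = 0x41; word=0x00000082
[9+:9] tag=180 & 0x1ff = 0xb4; word=0x00016882
[18+:14] err=11310 & 0x3fff = 0x2c2e; word=0xb0b96882
word = 0xb0b96882 → little-endian bytes:
  [0]=0x82  [1]=0x68  [2]=0xb9  [3]=0xb0

82 68 b9 b0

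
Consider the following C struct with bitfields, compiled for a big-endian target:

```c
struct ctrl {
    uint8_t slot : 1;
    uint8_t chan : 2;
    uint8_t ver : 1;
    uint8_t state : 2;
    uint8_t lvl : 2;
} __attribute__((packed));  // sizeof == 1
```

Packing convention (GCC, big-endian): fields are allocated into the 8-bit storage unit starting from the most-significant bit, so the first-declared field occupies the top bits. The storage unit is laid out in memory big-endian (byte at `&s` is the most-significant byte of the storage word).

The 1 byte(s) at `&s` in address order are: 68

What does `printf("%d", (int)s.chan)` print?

[0]=0x68 (big-endian) → word 0x68
slot:1 @ bit 7 → (0x68>>7)&0x1 = 0x0
chan:2 @ bit 5 → (0x68>>5)&0x3 = 0x3  ←
ver:1 @ bit 4 → (0x68>>4)&0x1 = 0x0
state:2 @ bit 2 → (0x68>>2)&0x3 = 0x2
lvl:2 @ bit 0 → (0x68>>0)&0x3 = 0x0

3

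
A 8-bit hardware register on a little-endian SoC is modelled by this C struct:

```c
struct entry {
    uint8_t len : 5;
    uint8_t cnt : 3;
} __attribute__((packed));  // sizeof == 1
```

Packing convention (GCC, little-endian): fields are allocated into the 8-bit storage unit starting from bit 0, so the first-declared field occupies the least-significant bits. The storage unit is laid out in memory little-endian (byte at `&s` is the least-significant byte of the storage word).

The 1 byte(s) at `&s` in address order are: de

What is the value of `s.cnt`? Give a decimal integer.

6

[0]=0xde (little-endian) → word 0xde
len:5 @ bit 0 → (0xde>>0)&0x1f = 0x1e
cnt:3 @ bit 5 → (0xde>>5)&0x7 = 0x6  ←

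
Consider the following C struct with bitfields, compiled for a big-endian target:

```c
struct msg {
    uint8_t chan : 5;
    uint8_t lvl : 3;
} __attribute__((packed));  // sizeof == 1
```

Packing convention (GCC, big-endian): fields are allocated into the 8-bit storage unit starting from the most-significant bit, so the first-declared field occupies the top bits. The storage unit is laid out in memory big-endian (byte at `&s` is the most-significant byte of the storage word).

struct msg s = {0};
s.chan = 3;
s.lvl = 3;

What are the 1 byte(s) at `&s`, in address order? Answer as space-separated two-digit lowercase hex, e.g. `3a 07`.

chan:5 = 3 → 0x3 << 3 → word 0x18
lvl:3 = 3 → 0x3 << 0 → word 0x1b
word = 0x1b → big-endian bytes:
  [0]=0x1b

1b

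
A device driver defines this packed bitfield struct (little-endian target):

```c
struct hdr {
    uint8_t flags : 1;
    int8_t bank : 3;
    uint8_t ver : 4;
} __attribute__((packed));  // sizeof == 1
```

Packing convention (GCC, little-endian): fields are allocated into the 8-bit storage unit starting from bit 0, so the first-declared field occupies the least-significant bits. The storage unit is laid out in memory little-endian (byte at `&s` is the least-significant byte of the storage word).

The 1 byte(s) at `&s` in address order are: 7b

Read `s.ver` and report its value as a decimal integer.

7

[0]=0x7b (little-endian) → word 0x7b
flags:1 @ bit 0 → (0x7b>>0)&0x1 = 0x1
bank:3 @ bit 1 → (0x7b>>1)&0x7 = 0x5
ver:4 @ bit 4 → (0x7b>>4)&0xf = 0x7  ←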